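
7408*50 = 370400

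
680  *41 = 27880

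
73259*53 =3882727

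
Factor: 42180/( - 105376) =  - 2^( - 3) * 3^1*5^1*19^1*89^( - 1) = - 285/712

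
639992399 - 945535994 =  - 305543595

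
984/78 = 164/13 =12.62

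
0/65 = 0 = 0.00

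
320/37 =8+ 24/37 = 8.65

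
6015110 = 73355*82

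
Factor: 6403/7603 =19^1*337^1*7603^( - 1) 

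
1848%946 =902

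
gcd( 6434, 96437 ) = 1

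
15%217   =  15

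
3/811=3/811 =0.00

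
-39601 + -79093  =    -  118694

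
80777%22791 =12404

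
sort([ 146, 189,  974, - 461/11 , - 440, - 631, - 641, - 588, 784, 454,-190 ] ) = [ - 641 , - 631, -588, - 440, - 190, - 461/11,  146, 189,454, 784,  974 ]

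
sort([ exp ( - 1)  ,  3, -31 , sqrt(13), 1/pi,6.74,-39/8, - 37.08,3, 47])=[ - 37.08, - 31, - 39/8, 1/pi , exp(- 1 ), 3, 3,sqrt(13), 6.74,47] 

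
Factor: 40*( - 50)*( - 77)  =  2^4* 5^3*7^1*11^1 = 154000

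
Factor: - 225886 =  -  2^1*53^1 * 2131^1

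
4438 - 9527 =- 5089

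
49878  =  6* 8313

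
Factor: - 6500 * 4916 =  - 31954000 = - 2^4*5^3*13^1*1229^1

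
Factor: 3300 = 2^2*3^1*5^2 * 11^1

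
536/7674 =268/3837=0.07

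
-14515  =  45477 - 59992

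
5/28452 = 5/28452 = 0.00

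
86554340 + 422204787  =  508759127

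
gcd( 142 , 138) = 2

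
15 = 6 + 9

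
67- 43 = 24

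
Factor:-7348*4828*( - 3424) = 121470317056 = 2^9 * 11^1*17^1 * 71^1*107^1*167^1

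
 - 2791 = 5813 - 8604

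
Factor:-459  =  -3^3*  17^1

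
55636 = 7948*7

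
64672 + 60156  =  124828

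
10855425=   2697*4025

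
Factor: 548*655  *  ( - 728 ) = -2^5 * 5^1*7^1*13^1*131^1*137^1 = - 261308320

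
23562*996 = 23467752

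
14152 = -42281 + 56433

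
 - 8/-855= 8/855 = 0.01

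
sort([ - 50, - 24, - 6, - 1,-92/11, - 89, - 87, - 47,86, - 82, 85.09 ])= [-89,  -  87,-82, - 50,-47,-24,-92/11, - 6, - 1, 85.09, 86]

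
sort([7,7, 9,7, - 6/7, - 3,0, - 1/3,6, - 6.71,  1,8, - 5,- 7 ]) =[- 7, - 6.71, - 5, - 3, - 6/7,  -  1/3,0,1, 6,7 , 7, 7, 8,9]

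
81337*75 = 6100275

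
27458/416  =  66+1/208 =66.00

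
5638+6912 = 12550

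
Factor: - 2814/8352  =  -2^( - 4 )*3^( - 1)*7^1*29^( - 1)* 67^1 = - 469/1392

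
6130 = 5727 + 403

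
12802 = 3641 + 9161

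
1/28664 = 1/28664 = 0.00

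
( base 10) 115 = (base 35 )3a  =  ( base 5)430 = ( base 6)311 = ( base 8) 163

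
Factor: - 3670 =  - 2^1*5^1*367^1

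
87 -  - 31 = 118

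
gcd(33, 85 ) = 1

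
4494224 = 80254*56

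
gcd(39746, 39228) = 14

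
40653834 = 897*45322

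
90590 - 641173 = - 550583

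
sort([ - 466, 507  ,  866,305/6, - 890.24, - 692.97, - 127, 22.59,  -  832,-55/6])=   [-890.24,-832, - 692.97, - 466,-127, - 55/6,22.59, 305/6, 507, 866 ] 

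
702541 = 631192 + 71349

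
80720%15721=2115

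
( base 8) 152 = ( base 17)64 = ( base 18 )5g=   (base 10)106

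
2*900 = 1800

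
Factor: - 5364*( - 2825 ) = 15153300= 2^2*3^2*5^2*113^1*149^1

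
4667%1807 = 1053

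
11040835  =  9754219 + 1286616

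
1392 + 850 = 2242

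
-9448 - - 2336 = - 7112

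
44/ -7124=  - 11/1781  =  - 0.01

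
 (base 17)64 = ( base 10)106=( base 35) 31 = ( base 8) 152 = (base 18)5g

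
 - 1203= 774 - 1977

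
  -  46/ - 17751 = 46/17751= 0.00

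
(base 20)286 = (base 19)2CG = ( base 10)966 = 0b1111000110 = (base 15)446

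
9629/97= 9629/97  =  99.27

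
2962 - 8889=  - 5927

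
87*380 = 33060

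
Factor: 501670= 2^1*5^1*13^1*17^1* 227^1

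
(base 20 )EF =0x127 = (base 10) 295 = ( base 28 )af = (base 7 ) 601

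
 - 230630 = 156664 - 387294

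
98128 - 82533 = 15595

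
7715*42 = 324030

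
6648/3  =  2216   =  2216.00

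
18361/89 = 18361/89  =  206.30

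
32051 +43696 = 75747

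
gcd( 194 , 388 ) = 194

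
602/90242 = 301/45121= 0.01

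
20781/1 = 20781 = 20781.00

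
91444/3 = 30481 + 1/3 = 30481.33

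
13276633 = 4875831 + 8400802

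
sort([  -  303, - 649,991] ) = [- 649, -303, 991]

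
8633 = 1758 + 6875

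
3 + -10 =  - 7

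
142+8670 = 8812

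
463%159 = 145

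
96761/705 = 137+ 176/705 = 137.25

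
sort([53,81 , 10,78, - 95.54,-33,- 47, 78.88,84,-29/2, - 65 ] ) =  [-95.54, - 65,-47,-33, - 29/2,  10,53,78, 78.88  ,  81 , 84 ]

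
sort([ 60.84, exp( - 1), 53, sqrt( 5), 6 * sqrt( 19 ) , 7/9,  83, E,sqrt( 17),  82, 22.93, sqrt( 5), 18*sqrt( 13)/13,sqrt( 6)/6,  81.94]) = [exp( - 1),  sqrt( 6 )/6,7/9,sqrt( 5),sqrt( 5), E,  sqrt( 17), 18 * sqrt( 13) /13,  22.93,  6*sqrt(  19),53, 60.84,81.94,82,83 ]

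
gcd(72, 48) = 24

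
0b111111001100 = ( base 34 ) 3GW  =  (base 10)4044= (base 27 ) 5EL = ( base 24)70C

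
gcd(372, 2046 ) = 186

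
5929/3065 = 5929/3065  =  1.93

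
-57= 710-767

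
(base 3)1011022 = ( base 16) 34d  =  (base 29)104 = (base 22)1G9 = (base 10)845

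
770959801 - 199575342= 571384459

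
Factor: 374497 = 197^1*1901^1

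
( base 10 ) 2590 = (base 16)a1e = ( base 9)3487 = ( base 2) 101000011110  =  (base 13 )1243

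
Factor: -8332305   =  -3^1*5^1*555487^1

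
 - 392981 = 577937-970918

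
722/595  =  1 + 127/595 = 1.21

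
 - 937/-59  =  15 + 52/59= 15.88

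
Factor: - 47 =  - 47^1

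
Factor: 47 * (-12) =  - 564 = - 2^2* 3^1*47^1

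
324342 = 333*974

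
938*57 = 53466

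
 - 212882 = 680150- 893032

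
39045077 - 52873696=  - 13828619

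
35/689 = 35/689 = 0.05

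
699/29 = 24+3/29 =24.10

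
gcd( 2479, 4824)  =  67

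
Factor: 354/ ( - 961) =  - 2^1 * 3^1*31^(-2)*59^1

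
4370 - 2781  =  1589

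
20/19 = 1+ 1/19= 1.05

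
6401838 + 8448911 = 14850749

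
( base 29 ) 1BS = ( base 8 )2244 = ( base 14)60C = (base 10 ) 1188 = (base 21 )2ec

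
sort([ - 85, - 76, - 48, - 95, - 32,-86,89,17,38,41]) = [ - 95, - 86, - 85, - 76, - 48, - 32,17, 38, 41, 89 ] 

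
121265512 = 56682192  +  64583320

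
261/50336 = 261/50336 =0.01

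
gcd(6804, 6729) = 3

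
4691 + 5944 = 10635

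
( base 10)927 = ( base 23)1h7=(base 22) 1K3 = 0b1110011111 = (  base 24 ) 1ef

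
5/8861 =5/8861  =  0.00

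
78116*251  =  19607116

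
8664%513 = 456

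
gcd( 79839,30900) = 3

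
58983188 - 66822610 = - 7839422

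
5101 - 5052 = 49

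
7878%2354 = 816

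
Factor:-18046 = - 2^1*7^1*1289^1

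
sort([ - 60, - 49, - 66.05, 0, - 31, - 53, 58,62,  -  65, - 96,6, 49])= [-96,-66.05, - 65, - 60,-53, - 49, - 31, 0,6, 49 , 58 , 62 ] 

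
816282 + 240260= 1056542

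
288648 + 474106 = 762754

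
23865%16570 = 7295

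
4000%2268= 1732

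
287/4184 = 287/4184= 0.07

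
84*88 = 7392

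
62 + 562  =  624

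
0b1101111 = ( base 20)5b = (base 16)6f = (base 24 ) 4F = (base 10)111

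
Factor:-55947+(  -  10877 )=- 2^3*8353^1 = -66824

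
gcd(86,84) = 2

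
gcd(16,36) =4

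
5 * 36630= 183150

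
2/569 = 2/569 =0.00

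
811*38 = 30818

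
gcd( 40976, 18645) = 1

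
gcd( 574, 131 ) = 1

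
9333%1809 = 288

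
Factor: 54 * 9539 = 515106=2^1*3^3*9539^1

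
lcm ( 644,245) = 22540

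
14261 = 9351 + 4910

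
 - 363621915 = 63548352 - 427170267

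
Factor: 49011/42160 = 2^( - 4)*3^1 * 5^( - 1)*31^1 = 93/80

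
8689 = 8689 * 1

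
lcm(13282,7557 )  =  438306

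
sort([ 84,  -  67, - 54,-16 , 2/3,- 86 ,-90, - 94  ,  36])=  [ - 94, - 90, - 86, - 67, -54,  -  16,2/3, 36, 84]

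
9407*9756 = 91774692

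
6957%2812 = 1333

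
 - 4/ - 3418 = 2/1709 = 0.00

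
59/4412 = 59/4412  =  0.01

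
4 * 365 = 1460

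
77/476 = 11/68 = 0.16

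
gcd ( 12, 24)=12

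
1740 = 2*870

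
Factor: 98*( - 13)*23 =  - 2^1 * 7^2*13^1*23^1  =  - 29302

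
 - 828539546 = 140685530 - 969225076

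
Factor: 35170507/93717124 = 2^(-2 )*17^(-1) *43^(-1 ) *229^1*383^1*401^1*32051^ (  -  1)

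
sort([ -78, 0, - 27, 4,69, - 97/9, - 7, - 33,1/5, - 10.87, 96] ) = [ - 78, - 33, - 27, - 10.87,-97/9,-7,0, 1/5,4, 69, 96]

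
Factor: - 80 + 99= 19 = 19^1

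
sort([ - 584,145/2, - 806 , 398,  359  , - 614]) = [ - 806, - 614, - 584, 145/2,359, 398 ] 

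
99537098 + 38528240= 138065338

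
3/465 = 1/155 = 0.01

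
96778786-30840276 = 65938510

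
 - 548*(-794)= 435112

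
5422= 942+4480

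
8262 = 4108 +4154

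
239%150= 89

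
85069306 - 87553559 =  - 2484253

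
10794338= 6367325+4427013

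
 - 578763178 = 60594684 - 639357862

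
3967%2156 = 1811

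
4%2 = 0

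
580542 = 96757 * 6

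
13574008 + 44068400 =57642408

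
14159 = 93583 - 79424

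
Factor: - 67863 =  - 3^1*22621^1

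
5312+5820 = 11132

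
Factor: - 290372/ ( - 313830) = 2^1 * 3^( - 2 )*5^( - 1 )*11^( - 1 )*229^1= 458/495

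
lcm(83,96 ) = 7968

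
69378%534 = 492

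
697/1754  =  697/1754 = 0.40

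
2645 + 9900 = 12545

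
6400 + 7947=14347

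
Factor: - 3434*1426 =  - 2^2 * 17^1*23^1*31^1*101^1 = - 4896884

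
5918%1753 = 659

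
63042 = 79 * 798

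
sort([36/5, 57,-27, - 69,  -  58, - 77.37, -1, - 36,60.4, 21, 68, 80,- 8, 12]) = [  -  77.37,-69, - 58,-36, - 27 ,-8, - 1,36/5, 12, 21,57, 60.4,68, 80]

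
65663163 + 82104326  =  147767489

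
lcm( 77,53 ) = 4081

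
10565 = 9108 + 1457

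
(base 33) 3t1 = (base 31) 4c9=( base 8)10201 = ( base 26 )66d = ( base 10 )4225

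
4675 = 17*275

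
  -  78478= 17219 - 95697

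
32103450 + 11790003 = 43893453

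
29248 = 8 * 3656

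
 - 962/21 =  - 46 + 4/21 = - 45.81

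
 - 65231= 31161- 96392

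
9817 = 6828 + 2989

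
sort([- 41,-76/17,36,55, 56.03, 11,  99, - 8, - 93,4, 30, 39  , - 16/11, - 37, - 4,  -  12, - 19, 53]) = [ - 93, - 41, - 37 , - 19, -12,-8, - 76/17,  -  4, - 16/11 , 4, 11,30, 36 , 39 , 53,55, 56.03 , 99 ] 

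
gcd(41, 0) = 41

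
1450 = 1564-114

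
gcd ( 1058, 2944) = 46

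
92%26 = 14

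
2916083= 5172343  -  2256260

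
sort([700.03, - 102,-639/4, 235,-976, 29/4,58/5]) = [ - 976,  -  639/4, - 102, 29/4, 58/5, 235,700.03]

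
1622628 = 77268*21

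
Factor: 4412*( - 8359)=- 2^2*13^1*643^1*1103^1 = - 36879908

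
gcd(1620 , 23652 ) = 324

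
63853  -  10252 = 53601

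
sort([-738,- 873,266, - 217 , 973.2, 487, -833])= [-873,-833,-738, - 217,266,487,973.2 ] 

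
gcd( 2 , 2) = 2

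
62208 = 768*81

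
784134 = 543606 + 240528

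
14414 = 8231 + 6183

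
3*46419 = 139257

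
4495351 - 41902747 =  - 37407396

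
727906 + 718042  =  1445948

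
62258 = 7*8894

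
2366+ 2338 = 4704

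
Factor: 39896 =2^3*4987^1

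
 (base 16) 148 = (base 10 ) 328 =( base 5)2303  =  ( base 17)125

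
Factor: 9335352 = 2^3*3^1*13^1*29921^1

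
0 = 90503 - 90503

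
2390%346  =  314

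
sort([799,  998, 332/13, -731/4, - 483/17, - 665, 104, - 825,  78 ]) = [ - 825, - 665, - 731/4,-483/17, 332/13, 78,  104, 799,998]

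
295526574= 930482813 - 634956239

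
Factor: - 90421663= - 619^1*146077^1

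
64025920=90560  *707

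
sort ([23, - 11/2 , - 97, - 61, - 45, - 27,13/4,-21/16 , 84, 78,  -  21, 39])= [ - 97,  -  61, - 45, - 27, - 21, - 11/2, - 21/16, 13/4,23,39,78, 84 ] 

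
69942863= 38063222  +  31879641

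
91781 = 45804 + 45977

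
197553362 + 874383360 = 1071936722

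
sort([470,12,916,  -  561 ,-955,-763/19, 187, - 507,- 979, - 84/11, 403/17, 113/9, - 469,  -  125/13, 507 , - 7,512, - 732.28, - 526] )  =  [ - 979, - 955,-732.28,  -  561, - 526, - 507,  -  469, - 763/19,  -  125/13, - 84/11, - 7,12,113/9,403/17, 187 , 470, 507,  512,916] 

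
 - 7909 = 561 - 8470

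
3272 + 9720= 12992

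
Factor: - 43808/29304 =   -  2^2 * 3^( - 2 )*11^(-1)*37^1  =  - 148/99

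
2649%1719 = 930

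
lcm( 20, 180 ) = 180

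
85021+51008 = 136029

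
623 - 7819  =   - 7196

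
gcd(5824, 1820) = 364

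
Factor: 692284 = 2^2*19^1 * 9109^1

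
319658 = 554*577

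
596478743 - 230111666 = 366367077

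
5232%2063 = 1106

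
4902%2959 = 1943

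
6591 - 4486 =2105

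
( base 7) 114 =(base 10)60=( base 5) 220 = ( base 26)28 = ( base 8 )74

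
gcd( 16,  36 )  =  4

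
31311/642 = 48 + 165/214 = 48.77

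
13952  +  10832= 24784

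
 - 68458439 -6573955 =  - 75032394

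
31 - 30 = 1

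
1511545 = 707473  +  804072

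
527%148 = 83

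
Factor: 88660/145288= 2^( - 1)*5^1*31^1*127^( - 1)  =  155/254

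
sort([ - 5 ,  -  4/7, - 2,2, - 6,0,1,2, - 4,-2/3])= [-6, - 5, - 4,- 2, - 2/3 ,-4/7, 0, 1 , 2,2 ] 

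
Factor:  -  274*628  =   - 2^3*137^1*157^1 = -172072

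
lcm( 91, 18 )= 1638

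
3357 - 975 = 2382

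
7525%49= 28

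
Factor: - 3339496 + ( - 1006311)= - 743^1*5849^1 =-4345807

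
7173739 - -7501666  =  14675405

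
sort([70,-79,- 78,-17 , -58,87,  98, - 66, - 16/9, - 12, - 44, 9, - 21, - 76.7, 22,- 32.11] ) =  [ - 79,  -  78,- 76.7, - 66, - 58, - 44, - 32.11,- 21,  -  17, - 12, - 16/9, 9, 22, 70, 87,98 ]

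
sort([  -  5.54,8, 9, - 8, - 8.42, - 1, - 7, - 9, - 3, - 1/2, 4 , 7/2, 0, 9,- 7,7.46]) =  [ - 9,  -  8.42, - 8,-7,-7, - 5.54, - 3,-1, - 1/2, 0,  7/2, 4, 7.46, 8, 9, 9 ]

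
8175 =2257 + 5918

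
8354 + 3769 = 12123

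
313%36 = 25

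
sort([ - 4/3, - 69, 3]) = [ - 69,-4/3, 3 ] 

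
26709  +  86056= 112765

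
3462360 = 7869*440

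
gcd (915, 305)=305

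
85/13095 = 17/2619 = 0.01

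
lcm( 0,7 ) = 0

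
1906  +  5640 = 7546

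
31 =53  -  22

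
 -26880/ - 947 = 26880/947=28.38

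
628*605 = 379940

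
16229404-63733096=-47503692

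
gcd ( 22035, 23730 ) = 1695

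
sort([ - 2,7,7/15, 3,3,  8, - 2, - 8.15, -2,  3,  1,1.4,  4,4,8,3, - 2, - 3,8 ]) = [ - 8.15, - 3, - 2,-2, -2, - 2,7/15,  1,1.4,3,  3,  3, 3, 4 , 4,7,8,  8,8 ] 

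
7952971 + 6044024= 13996995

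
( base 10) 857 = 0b1101011001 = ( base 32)QP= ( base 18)2bb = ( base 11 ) 70a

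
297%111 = 75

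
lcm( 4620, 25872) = 129360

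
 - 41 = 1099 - 1140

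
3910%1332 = 1246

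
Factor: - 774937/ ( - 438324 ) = 2^(-2)*3^( - 1 )* 709^1*1093^1*36527^ ( - 1 ) 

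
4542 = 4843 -301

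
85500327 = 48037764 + 37462563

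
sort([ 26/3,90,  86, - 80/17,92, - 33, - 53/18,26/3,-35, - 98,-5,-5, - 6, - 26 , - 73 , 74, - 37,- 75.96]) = [  -  98,  -  75.96, - 73,-37,-35,  -  33, - 26, - 6,  -  5, - 5,-80/17, - 53/18,26/3, 26/3,  74,86,  90, 92]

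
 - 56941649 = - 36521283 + - 20420366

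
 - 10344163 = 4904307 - 15248470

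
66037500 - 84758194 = - 18720694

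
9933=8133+1800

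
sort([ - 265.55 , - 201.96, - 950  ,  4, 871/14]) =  [ - 950,-265.55,-201.96,4,871/14] 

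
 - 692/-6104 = 173/1526 = 0.11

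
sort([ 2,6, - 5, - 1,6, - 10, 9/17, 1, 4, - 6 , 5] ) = [-10,-6, - 5,-1  ,  9/17,1,2, 4,  5,6, 6] 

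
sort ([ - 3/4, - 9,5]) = [ - 9, - 3/4,5]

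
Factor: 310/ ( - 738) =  - 155/369= - 3^( - 2)*5^1 * 31^1 * 41^ (-1 ) 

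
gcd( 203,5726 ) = 7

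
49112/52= 944 + 6/13 = 944.46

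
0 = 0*73458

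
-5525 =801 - 6326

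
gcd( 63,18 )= 9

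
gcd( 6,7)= 1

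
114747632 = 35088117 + 79659515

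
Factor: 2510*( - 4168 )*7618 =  - 79697078240 = - 2^5 * 5^1*13^1 * 251^1*293^1*521^1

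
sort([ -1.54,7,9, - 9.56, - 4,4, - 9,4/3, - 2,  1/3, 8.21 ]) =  [ - 9.56,  -  9, - 4, - 2, - 1.54, 1/3, 4/3,4, 7, 8.21,9]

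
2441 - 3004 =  - 563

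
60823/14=8689/2 =4344.50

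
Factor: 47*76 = 3572 = 2^2*19^1*47^1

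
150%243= 150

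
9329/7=1332+5/7= 1332.71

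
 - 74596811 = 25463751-100060562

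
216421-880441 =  - 664020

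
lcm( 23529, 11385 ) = 352935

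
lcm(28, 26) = 364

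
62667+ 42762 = 105429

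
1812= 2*906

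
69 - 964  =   - 895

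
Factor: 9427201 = 7^1*1346743^1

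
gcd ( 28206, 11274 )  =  6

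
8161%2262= 1375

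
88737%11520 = 8097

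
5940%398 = 368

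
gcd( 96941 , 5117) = 1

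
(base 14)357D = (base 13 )4322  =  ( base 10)9323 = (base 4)2101223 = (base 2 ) 10010001101011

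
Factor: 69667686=2^1*3^2*11^2*29^1*1103^1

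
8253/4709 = 8253/4709=1.75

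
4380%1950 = 480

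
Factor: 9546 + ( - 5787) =3759=   3^1*7^1*179^1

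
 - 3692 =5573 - 9265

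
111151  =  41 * 2711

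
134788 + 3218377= 3353165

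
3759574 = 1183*3178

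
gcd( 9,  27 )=9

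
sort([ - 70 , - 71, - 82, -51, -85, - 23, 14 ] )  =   [ - 85, - 82, - 71,-70,-51, - 23,  14]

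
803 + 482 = 1285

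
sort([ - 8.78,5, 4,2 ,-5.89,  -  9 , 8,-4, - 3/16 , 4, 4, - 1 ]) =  [ - 9,-8.78, - 5.89, - 4,  -  1, - 3/16, 2, 4,4, 4,5 , 8 ]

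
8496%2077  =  188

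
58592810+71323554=129916364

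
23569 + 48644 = 72213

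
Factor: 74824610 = 2^1*5^1*7^1*457^1* 2339^1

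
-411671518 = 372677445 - 784348963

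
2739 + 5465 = 8204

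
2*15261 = 30522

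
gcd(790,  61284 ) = 2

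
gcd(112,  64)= 16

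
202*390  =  78780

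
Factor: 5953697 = 331^1 * 17987^1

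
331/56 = 5 + 51/56=5.91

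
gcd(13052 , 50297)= 13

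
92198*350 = 32269300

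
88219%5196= 5083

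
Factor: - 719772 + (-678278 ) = -2^1*5^2*27961^1 = - 1398050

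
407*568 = 231176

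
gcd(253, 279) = 1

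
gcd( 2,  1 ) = 1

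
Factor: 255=3^1 *5^1*17^1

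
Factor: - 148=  - 2^2*37^1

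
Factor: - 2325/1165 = -3^1 *5^1*31^1*233^(-1)=- 465/233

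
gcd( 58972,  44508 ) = 4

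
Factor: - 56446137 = -3^2 * 11^2  *17^1*3049^1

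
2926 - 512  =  2414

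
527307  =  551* 957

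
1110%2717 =1110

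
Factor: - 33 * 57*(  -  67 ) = 126027   =  3^2 * 11^1*19^1*67^1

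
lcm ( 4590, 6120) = 18360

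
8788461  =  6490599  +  2297862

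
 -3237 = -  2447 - 790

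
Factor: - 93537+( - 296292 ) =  - 389829 = - 3^1*11^1*11813^1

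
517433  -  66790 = 450643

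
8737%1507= 1202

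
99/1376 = 99/1376= 0.07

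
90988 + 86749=177737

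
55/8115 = 11/1623 = 0.01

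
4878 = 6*813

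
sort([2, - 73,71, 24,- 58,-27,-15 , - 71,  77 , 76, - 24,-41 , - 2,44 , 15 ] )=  [ - 73, - 71, - 58, - 41, - 27, - 24, - 15,-2, 2,15, 24,44,71 , 76, 77]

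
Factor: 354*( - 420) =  - 2^3*3^2 * 5^1*7^1*59^1 =-148680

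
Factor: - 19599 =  - 3^1* 47^1*139^1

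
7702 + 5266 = 12968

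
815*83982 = 68445330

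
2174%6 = 2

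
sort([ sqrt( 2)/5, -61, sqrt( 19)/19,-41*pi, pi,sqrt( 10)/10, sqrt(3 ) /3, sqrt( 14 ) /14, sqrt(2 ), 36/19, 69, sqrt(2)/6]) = [- 41*pi,- 61,sqrt(19)/19,  sqrt( 2) /6,  sqrt( 14 ) /14,  sqrt( 2) /5 , sqrt( 10 ) /10, sqrt ( 3)/3 , sqrt( 2),  36/19, pi, 69] 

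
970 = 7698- 6728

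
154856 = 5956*26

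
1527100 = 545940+981160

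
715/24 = 715/24 = 29.79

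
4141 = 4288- 147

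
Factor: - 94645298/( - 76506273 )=2^1*3^( - 2) * 11^1*17^( - 1)*163^1*26393^1 * 500041^( - 1) 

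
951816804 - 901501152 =50315652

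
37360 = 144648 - 107288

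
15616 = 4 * 3904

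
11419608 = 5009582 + 6410026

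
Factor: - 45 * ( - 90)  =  4050= 2^1*3^4*5^2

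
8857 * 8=70856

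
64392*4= 257568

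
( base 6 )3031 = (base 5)10132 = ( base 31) lg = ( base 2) 1010011011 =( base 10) 667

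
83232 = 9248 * 9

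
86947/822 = 105 + 637/822 = 105.77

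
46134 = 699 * 66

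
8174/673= 12 +98/673 = 12.15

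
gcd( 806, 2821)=403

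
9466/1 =9466 = 9466.00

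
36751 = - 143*( - 257)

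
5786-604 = 5182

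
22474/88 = 255 + 17/44 = 255.39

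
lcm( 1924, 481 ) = 1924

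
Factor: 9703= 31^1*313^1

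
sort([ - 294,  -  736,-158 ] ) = [  -  736,  -  294, - 158 ]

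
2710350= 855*3170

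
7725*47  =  363075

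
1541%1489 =52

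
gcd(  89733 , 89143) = 1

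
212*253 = 53636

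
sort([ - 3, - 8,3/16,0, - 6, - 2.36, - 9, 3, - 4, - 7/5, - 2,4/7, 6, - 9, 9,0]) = [ - 9,-9, - 8, - 6,  -  4,-3,  -  2.36, - 2, - 7/5, 0,0,3/16,4/7,3,6,9 ]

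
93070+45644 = 138714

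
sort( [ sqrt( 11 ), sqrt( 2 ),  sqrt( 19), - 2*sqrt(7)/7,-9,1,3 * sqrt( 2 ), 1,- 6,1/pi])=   [ - 9, - 6, - 2*sqrt( 7)/7, 1/pi,1,1,sqrt( 2 ),sqrt( 11 ),3 * sqrt(2), sqrt(19 )]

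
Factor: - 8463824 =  - 2^4 * 17^1 *29^2*37^1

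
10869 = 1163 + 9706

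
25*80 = 2000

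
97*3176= 308072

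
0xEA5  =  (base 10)3749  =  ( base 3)12010212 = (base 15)119e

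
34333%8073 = 2041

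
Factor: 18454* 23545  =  434499430= 2^1 * 5^1*17^1*277^1 * 9227^1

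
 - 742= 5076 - 5818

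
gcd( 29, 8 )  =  1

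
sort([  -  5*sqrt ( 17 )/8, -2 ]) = [ - 5*sqrt ( 17)/8, - 2]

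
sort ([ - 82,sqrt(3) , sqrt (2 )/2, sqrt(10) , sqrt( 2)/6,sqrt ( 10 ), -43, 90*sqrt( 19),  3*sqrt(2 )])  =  [ - 82, - 43,  sqrt( 2)/6,sqrt(2 )/2,sqrt (3), sqrt( 10), sqrt( 10), 3 *sqrt( 2),  90*sqrt(19 ) ]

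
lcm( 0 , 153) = 0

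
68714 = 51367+17347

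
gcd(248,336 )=8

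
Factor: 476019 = 3^2*227^1*233^1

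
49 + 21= 70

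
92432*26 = 2403232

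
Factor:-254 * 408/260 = -25908/65 = -2^2  *  3^1*5^( - 1 ) * 13^( -1)*  17^1*127^1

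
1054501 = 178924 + 875577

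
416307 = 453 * 919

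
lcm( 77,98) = 1078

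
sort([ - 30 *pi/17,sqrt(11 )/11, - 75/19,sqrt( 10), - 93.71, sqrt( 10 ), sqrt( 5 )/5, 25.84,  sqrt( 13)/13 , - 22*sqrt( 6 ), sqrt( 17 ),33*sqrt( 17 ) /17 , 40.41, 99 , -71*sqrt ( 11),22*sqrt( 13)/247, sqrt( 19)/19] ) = [ - 71*sqrt (11 ) , - 93.71,-22*sqrt( 6) ,-30*pi/17, - 75/19,sqrt(19 )/19,  sqrt( 13)/13,sqrt( 11 )/11,22 * sqrt(13 ) /247,sqrt(5)/5,sqrt(10 ), sqrt(10),sqrt( 17 ), 33 *sqrt( 17)/17,25.84 , 40.41, 99]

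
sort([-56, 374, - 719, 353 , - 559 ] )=[- 719, - 559, - 56, 353,374 ]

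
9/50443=9/50443=0.00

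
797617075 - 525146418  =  272470657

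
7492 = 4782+2710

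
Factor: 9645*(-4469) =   -  43103505 = - 3^1*5^1*41^1*109^1*643^1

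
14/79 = 14/79 = 0.18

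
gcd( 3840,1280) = 1280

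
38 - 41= -3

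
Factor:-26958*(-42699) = 1151079642 = 2^1* 3^2*43^1*331^1*4493^1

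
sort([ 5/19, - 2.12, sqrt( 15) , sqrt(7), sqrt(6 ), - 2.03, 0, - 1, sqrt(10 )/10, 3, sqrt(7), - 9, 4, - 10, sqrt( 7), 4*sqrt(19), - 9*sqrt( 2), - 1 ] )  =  [-9*sqrt(2), - 10 ,- 9, - 2.12, - 2.03,- 1, - 1 , 0,5/19,sqrt(10 )/10,sqrt ( 6), sqrt(7), sqrt( 7), sqrt( 7), 3, sqrt (15),  4,4*sqrt (19)] 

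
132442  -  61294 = 71148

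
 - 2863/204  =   - 2863/204  =  - 14.03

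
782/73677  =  782/73677 =0.01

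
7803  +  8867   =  16670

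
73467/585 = 8163/65 = 125.58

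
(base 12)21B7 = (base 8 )7233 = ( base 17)CFG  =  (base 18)B9D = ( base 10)3739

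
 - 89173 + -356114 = -445287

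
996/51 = 332/17 = 19.53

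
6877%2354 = 2169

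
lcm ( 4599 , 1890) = 137970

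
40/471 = 40/471 = 0.08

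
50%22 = 6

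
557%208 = 141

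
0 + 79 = 79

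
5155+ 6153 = 11308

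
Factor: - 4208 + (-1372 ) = -2^2*3^2*5^1*31^1 = -  5580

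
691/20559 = 691/20559 = 0.03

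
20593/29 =20593/29  =  710.10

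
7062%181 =3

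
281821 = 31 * 9091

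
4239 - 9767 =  - 5528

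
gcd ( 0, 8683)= 8683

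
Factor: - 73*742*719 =-2^1*7^1*53^1*73^1*719^1 = - 38945354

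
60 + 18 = 78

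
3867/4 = 966+3/4 = 966.75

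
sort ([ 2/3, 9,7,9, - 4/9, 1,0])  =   [ - 4/9,0,2/3,1, 7,9, 9]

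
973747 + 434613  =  1408360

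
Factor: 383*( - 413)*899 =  - 7^1*29^1*31^1*59^1* 383^1 =- 142202921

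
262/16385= 262/16385 = 0.02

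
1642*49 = 80458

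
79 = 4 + 75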